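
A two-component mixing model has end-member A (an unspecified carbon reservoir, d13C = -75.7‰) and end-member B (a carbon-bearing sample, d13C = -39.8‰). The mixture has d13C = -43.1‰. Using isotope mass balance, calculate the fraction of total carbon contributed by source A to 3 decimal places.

0.092

δ_mix = f_A·δ_A + (1 − f_A)·δ_B  ⇒  f_A = (δ_mix − δ_B)/(δ_A − δ_B)
f_A = (-43.1 − (-39.8)) / (-75.7 − (-39.8))
f_A = -3.3 / -35.9 = 0.0919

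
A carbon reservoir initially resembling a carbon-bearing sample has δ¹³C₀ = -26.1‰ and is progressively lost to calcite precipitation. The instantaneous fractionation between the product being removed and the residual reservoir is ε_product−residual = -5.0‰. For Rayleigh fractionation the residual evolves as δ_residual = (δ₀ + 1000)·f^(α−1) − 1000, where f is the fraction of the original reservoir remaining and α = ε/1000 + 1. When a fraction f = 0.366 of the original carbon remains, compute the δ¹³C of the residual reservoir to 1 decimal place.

Rayleigh residual: δ_res = (δ₀ + 1000)·f^(α−1) − 1000
α = ε/1000 + 1 = 0.99500, so α − 1 = -0.00500
f^(α−1) = 0.366^(-0.00500) = 1.005038
δ_res = (-26.1 + 1000) × 1.005038 − 1000 = 978.807 − 1000 = -21.19‰

-21.2‰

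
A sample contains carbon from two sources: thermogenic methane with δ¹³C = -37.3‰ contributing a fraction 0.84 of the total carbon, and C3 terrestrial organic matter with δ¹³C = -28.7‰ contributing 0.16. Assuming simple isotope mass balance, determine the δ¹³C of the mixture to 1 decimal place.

δ_mix = f_A·δ_A + f_B·δ_B
δ_mix = 0.84 × (-37.3) + 0.16 × (-28.7)
δ_mix = -31.33 + -4.59 = -35.92‰

-35.9‰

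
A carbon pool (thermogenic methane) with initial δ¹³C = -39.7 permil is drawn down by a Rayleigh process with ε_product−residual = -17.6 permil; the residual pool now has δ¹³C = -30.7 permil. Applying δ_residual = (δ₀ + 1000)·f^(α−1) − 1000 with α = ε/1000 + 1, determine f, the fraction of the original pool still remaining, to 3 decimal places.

α − 1 = ε/1000 = -0.0176
(δ_res + 1000)/(δ₀ + 1000) = (-30.7 + 1000)/(-39.7 + 1000) = 969.3/960.3 = 1.009372
f = 1.009372^(1/-0.0176) = exp(ln(1.009372)/-0.0176) = exp(0.00933/-0.0176)
f = exp(-0.5300) = 0.5886

0.589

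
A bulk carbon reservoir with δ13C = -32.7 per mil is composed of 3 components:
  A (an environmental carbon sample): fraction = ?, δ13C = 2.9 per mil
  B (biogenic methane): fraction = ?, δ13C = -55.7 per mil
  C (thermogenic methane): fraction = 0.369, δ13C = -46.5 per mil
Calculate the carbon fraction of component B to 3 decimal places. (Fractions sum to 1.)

Let f_B and f_A be the unknown fractions; fractions sum to 1 so f_B + f_A = 0.631.
Mass balance: Σ fᵢ·δᵢ = δ_bulk ⇒ f_B·(-55.7) + f_A·(2.9) = -32.7 − (-17.159) = -15.542
Substitute f_A = 0.631 − f_B:
f_B·(-55.7 − 2.9) = -15.542 − 0.631×(2.9) = -17.371
f_B = -17.371 / -58.6 = 0.2964

0.296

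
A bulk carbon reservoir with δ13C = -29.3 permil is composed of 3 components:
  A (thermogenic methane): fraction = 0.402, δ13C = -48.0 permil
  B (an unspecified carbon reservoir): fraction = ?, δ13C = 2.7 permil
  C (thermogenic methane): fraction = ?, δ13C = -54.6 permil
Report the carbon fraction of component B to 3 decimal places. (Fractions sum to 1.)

0.395

Let f_B and f_C be the unknown fractions; fractions sum to 1 so f_B + f_C = 0.598.
Mass balance: Σ fᵢ·δᵢ = δ_bulk ⇒ f_B·(2.7) + f_C·(-54.6) = -29.3 − (-19.296) = -10.004
Substitute f_C = 0.598 − f_B:
f_B·(2.7 − -54.6) = -10.004 − 0.598×(-54.6) = 22.647
f_B = 22.647 / 57.3 = 0.3952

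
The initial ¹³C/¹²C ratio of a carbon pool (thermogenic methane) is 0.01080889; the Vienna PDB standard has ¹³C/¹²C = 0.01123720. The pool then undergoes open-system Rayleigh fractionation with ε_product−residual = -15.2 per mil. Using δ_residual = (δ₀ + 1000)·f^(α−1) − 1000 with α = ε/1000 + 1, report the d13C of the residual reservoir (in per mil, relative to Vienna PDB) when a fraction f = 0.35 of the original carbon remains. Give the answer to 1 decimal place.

δ₀ = (0.01080889/0.01123720 − 1)×1000 = (0.961885 − 1)×1000 = -38.115 per mil
α − 1 = ε/1000 = -0.0152
f^(α−1) = 0.35^(-0.0152) = 1.016085
δ_res = (-38.115 + 1000) × 1.016085 − 1000 = 977.357 − 1000 = -22.64 per mil

-22.6 per mil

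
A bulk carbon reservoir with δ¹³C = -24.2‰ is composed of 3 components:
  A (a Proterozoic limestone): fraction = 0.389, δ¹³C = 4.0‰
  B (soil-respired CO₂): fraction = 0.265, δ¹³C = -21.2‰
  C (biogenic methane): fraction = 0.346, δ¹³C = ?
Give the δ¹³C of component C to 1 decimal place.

Isotope mass balance: δ_bulk = Σ fᵢ·δᵢ.
-24.2 = 0.389×(4.0) + 0.265×(-21.2) + 0.346×δ_C
0.346·δ_C = -24.2 − (-4.062) = -20.138
δ_C = -20.138 / 0.346 = -58.20‰

-58.2‰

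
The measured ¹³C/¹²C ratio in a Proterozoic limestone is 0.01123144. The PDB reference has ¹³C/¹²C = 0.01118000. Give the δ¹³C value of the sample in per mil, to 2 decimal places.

δ¹³C = (R_sample / R_standard − 1) × 1000
R_sample / R_standard = 0.01123144 / 0.01118000 = 1.004601
δ¹³C = (1.004601 − 1) × 1000 = 4.601 per mil

4.60 per mil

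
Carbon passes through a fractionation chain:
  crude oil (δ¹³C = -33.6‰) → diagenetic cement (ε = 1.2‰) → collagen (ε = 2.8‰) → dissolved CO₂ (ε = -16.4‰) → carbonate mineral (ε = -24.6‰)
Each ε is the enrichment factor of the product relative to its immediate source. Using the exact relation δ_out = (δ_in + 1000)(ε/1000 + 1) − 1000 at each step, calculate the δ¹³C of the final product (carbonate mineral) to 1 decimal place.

step 1: δ = (-33.60 + 1000)·(1.2/1000 + 1) − 1000 = -32.44‰
step 2: δ = (-32.44 + 1000)·(2.8/1000 + 1) − 1000 = -29.73‰
step 3: δ = (-29.73 + 1000)·(-16.4/1000 + 1) − 1000 = -45.64‰
step 4: δ = (-45.64 + 1000)·(-24.6/1000 + 1) − 1000 = -69.12‰

-69.1‰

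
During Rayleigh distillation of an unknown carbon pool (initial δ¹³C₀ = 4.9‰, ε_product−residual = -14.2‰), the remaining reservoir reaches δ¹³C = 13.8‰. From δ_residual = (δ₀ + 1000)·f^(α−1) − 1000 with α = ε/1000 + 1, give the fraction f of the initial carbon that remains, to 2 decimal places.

α − 1 = ε/1000 = -0.0142
(δ_res + 1000)/(δ₀ + 1000) = (13.8 + 1000)/(4.9 + 1000) = 1013.8/1004.9 = 1.008857
f = 1.008857^(1/-0.0142) = exp(ln(1.008857)/-0.0142) = exp(0.00882/-0.0142)
f = exp(-0.6210) = 0.5374

0.54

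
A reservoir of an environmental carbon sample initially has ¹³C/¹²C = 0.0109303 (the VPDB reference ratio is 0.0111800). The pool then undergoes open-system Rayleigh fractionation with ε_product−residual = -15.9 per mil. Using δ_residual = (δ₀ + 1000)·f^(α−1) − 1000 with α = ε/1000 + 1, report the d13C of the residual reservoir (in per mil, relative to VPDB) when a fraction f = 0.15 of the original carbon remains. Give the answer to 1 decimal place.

7.6 per mil

δ₀ = (0.0109303/0.0111800 − 1)×1000 = (0.977665 − 1)×1000 = -22.335 per mil
α − 1 = ε/1000 = -0.0159
f^(α−1) = 0.15^(-0.0159) = 1.030624
δ_res = (-22.335 + 1000) × 1.030624 − 1000 = 1007.605 − 1000 = 7.61 per mil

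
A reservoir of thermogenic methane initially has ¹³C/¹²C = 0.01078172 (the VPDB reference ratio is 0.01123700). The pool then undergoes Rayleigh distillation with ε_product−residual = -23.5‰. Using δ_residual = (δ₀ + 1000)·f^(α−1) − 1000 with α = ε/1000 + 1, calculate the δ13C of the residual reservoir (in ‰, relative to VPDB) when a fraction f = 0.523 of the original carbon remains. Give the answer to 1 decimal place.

δ₀ = (0.01078172/0.01123700 − 1)×1000 = (0.959484 − 1)×1000 = -40.516‰
α − 1 = ε/1000 = -0.0235
f^(α−1) = 0.523^(-0.0235) = 1.015349
δ_res = (-40.516 + 1000) × 1.015349 − 1000 = 974.211 − 1000 = -25.79‰

-25.8‰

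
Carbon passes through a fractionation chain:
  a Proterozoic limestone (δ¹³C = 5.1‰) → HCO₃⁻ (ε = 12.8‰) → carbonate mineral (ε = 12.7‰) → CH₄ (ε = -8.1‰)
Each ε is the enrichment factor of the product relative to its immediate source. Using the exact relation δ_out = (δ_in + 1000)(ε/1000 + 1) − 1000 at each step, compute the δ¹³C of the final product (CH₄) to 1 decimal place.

22.5‰

step 1: δ = (5.10 + 1000)·(12.8/1000 + 1) − 1000 = 17.97‰
step 2: δ = (17.97 + 1000)·(12.7/1000 + 1) − 1000 = 30.89‰
step 3: δ = (30.89 + 1000)·(-8.1/1000 + 1) − 1000 = 22.54‰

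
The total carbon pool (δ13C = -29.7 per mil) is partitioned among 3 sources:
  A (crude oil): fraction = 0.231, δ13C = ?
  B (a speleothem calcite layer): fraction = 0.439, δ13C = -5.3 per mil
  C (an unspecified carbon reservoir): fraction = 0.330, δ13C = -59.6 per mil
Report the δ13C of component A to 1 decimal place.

Isotope mass balance: δ_bulk = Σ fᵢ·δᵢ.
-29.7 = 0.231×δ_A + 0.439×(-5.3) + 0.330×(-59.6)
0.231·δ_A = -29.7 − (-21.995) = -7.705
δ_A = -7.705 / 0.231 = -33.36 per mil

-33.4 per mil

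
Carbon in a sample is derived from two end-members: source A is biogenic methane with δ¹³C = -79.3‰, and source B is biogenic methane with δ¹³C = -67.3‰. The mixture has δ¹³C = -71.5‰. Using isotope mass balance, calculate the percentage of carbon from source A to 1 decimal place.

35.0%

δ_mix = f_A·δ_A + (1 − f_A)·δ_B  ⇒  f_A = (δ_mix − δ_B)/(δ_A − δ_B)
f_A = (-71.5 − (-67.3)) / (-79.3 − (-67.3))
f_A = -4.2 / -12.0 = 0.3500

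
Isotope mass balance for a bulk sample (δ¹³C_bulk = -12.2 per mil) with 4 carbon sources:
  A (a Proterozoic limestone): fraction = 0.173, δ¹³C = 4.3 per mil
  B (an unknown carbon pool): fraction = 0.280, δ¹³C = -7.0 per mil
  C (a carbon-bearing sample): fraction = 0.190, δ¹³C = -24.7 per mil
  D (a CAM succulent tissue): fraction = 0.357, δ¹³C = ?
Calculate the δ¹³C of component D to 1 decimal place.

-17.6 per mil

Isotope mass balance: δ_bulk = Σ fᵢ·δᵢ.
-12.2 = 0.173×(4.3) + 0.280×(-7.0) + 0.190×(-24.7) + 0.357×δ_D
0.357·δ_D = -12.2 − (-5.909) = -6.291
δ_D = -6.291 / 0.357 = -17.62 per mil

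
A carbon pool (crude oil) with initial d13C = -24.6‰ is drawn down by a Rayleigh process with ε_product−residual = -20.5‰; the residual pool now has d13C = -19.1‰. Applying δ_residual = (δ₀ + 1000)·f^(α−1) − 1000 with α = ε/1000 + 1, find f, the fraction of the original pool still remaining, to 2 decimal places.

0.76

α − 1 = ε/1000 = -0.0205
(δ_res + 1000)/(δ₀ + 1000) = (-19.1 + 1000)/(-24.6 + 1000) = 980.9/975.4 = 1.005639
f = 1.005639^(1/-0.0205) = exp(ln(1.005639)/-0.0205) = exp(0.00562/-0.0205)
f = exp(-0.2743) = 0.7601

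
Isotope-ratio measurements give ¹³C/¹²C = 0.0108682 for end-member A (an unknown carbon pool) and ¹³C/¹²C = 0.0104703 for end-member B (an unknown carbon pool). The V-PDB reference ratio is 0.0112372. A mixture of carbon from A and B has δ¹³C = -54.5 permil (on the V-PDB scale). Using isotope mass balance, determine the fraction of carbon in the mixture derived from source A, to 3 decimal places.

δ_A = (0.0108682/0.0112372 − 1)×1000 = (0.967163 − 1)×1000 = -32.837 permil
δ_B = (0.0104703/0.0112372 − 1)×1000 = (0.931753 − 1)×1000 = -68.247 permil
f_A = (δ_mix − δ_B)/(δ_A − δ_B) = (-54.5 − (-68.247))/(-32.837 − (-68.247))
f_A = 13.747 / 35.409 = 0.3882

0.388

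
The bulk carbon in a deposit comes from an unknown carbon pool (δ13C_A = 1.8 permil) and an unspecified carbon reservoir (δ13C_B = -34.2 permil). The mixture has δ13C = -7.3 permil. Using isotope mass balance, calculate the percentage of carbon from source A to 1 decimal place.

δ_mix = f_A·δ_A + (1 − f_A)·δ_B  ⇒  f_A = (δ_mix − δ_B)/(δ_A − δ_B)
f_A = (-7.3 − (-34.2)) / (1.8 − (-34.2))
f_A = 26.9 / 36.0 = 0.7472

74.7%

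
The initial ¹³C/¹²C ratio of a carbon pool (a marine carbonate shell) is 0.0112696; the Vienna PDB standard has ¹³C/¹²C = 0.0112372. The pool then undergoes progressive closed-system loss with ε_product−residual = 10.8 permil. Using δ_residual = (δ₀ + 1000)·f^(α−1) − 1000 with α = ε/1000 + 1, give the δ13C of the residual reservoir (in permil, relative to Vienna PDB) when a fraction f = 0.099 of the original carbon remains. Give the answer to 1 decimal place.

δ₀ = (0.0112696/0.0112372 − 1)×1000 = (1.002883 − 1)×1000 = 2.883 permil
α − 1 = ε/1000 = 0.0108
f^(α−1) = 0.099^(0.0108) = 0.975333
δ_res = (2.883 + 1000) × 0.975333 − 1000 = 978.145 − 1000 = -21.85 permil

-21.9 permil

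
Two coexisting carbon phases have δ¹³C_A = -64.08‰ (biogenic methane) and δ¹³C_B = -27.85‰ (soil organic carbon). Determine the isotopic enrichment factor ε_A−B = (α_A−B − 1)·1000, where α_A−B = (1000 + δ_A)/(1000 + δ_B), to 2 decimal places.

α_A−B = (1000 + -64.08) / (1000 + -27.85) = 935.92 / 972.15 = 0.962732
ε_A−B = (0.962732 − 1) × 1000 = -37.268‰
(The approximation ε ≈ δ_A − δ_B would give -36.23‰.)

-37.27‰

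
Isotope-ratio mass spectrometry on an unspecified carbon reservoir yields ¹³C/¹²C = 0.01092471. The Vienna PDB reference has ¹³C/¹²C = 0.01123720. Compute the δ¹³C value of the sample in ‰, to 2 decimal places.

-27.81‰

δ¹³C = (R_sample / R_standard − 1) × 1000
R_sample / R_standard = 0.01092471 / 0.01123720 = 0.972191
δ¹³C = (0.972191 − 1) × 1000 = -27.809‰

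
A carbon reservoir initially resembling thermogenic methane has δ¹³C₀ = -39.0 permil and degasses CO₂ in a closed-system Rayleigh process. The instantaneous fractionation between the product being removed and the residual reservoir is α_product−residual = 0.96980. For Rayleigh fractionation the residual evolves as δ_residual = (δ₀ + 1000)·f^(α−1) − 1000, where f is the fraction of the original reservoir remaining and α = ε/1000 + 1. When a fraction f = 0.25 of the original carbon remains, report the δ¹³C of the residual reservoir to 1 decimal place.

Rayleigh residual: δ_res = (δ₀ + 1000)·f^(α−1) − 1000
α − 1 = -0.03020
f^(α−1) = 0.25^(-0.03020) = 1.042755
δ_res = (-39.0 + 1000) × 1.042755 − 1000 = 1002.087 − 1000 = 2.09 permil

2.1 permil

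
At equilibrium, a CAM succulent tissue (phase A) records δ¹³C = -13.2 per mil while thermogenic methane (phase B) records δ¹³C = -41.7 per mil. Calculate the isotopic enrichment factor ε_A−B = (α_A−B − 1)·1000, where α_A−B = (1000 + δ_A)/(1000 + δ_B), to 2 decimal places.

29.74 per mil

α_A−B = (1000 + -13.2) / (1000 + -41.7) = 986.8 / 958.3 = 1.029740
ε_A−B = (1.029740 − 1) × 1000 = 29.740 per mil
(The approximation ε ≈ δ_A − δ_B would give 28.5 per mil.)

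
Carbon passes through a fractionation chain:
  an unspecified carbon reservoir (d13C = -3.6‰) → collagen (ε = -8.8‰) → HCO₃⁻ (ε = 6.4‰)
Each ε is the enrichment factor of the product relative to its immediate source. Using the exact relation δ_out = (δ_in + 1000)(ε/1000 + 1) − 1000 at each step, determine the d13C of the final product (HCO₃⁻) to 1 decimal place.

step 1: δ = (-3.60 + 1000)·(-8.8/1000 + 1) − 1000 = -12.37‰
step 2: δ = (-12.37 + 1000)·(6.4/1000 + 1) − 1000 = -6.05‰

-6.0‰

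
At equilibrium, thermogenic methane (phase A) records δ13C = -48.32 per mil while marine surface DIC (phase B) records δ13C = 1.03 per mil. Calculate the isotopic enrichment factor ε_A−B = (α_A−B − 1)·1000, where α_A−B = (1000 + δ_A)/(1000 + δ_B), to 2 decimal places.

-49.30 per mil

α_A−B = (1000 + -48.32) / (1000 + 1.03) = 951.68 / 1001.03 = 0.950701
ε_A−B = (0.950701 − 1) × 1000 = -49.299 per mil
(The approximation ε ≈ δ_A − δ_B would give -49.35 per mil.)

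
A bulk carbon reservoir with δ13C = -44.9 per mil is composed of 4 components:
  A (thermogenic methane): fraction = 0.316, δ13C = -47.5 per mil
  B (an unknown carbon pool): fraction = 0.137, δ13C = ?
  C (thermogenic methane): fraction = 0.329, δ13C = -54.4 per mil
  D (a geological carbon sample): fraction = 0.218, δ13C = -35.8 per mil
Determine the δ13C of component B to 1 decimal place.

-30.6 per mil

Isotope mass balance: δ_bulk = Σ fᵢ·δᵢ.
-44.9 = 0.316×(-47.5) + 0.137×δ_B + 0.329×(-54.4) + 0.218×(-35.8)
0.137·δ_B = -44.9 − (-40.712) = -4.188
δ_B = -4.188 / 0.137 = -30.57 per mil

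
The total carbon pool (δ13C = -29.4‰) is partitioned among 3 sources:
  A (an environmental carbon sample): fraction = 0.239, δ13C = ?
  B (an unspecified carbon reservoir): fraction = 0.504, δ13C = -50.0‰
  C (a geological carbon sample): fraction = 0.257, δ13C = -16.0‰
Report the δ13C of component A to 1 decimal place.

-0.4‰

Isotope mass balance: δ_bulk = Σ fᵢ·δᵢ.
-29.4 = 0.239×δ_A + 0.504×(-50.0) + 0.257×(-16.0)
0.239·δ_A = -29.4 − (-29.312) = -0.088
δ_A = -0.088 / 0.239 = -0.37‰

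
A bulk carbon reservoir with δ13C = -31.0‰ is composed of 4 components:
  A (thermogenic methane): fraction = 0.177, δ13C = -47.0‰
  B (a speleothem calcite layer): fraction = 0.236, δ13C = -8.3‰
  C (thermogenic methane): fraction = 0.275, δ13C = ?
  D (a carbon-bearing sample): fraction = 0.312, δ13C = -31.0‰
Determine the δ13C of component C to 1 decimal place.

-40.2‰

Isotope mass balance: δ_bulk = Σ fᵢ·δᵢ.
-31.0 = 0.177×(-47.0) + 0.236×(-8.3) + 0.275×δ_C + 0.312×(-31.0)
0.275·δ_C = -31.0 − (-19.950) = -11.050
δ_C = -11.050 / 0.275 = -40.18‰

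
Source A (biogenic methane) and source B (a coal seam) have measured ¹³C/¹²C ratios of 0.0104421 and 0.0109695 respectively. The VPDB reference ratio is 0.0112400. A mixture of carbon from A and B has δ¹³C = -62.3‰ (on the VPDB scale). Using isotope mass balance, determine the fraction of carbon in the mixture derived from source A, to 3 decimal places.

0.815

δ_A = (0.0104421/0.0112400 − 1)×1000 = (0.929012 − 1)×1000 = -70.988‰
δ_B = (0.0109695/0.0112400 − 1)×1000 = (0.975934 − 1)×1000 = -24.066‰
f_A = (δ_mix − δ_B)/(δ_A − δ_B) = (-62.3 − (-24.066))/(-70.988 − (-24.066))
f_A = -38.234 / -46.922 = 0.8149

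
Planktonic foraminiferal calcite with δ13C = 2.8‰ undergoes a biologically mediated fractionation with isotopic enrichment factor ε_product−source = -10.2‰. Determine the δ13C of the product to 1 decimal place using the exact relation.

Exactly, δ_product = (δ_source + 1000)·(ε/1000 + 1) − 1000.
δ_product = (2.8 + 1000) × (-10.2/1000 + 1) − 1000
δ_product = -7.43‰

-7.4‰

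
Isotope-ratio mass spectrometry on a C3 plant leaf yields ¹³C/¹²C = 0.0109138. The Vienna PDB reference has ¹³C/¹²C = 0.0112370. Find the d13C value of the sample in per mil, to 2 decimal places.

d13C = (R_sample / R_standard − 1) × 1000
R_sample / R_standard = 0.0109138 / 0.0112370 = 0.971238
d13C = (0.971238 − 1) × 1000 = -28.762 per mil

-28.76 per mil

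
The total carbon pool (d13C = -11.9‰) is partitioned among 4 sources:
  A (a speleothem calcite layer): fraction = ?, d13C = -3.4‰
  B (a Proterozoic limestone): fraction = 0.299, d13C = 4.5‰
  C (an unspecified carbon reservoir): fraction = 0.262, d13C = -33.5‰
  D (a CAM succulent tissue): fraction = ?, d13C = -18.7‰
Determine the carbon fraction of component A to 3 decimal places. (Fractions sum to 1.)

Let f_A and f_D be the unknown fractions; fractions sum to 1 so f_A + f_D = 0.439.
Mass balance: Σ fᵢ·δᵢ = δ_bulk ⇒ f_A·(-3.4) + f_D·(-18.7) = -11.9 − (-7.432) = -4.468
Substitute f_D = 0.439 − f_A:
f_A·(-3.4 − -18.7) = -4.468 − 0.439×(-18.7) = 3.741
f_A = 3.741 / 15.3 = 0.2445

0.244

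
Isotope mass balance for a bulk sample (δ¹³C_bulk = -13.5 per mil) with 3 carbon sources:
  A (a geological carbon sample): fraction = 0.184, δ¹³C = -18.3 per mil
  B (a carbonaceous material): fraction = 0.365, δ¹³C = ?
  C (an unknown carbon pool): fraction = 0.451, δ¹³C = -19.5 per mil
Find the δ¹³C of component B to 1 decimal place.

Isotope mass balance: δ_bulk = Σ fᵢ·δᵢ.
-13.5 = 0.184×(-18.3) + 0.365×δ_B + 0.451×(-19.5)
0.365·δ_B = -13.5 − (-12.162) = -1.338
δ_B = -1.338 / 0.365 = -3.67 per mil

-3.7 per mil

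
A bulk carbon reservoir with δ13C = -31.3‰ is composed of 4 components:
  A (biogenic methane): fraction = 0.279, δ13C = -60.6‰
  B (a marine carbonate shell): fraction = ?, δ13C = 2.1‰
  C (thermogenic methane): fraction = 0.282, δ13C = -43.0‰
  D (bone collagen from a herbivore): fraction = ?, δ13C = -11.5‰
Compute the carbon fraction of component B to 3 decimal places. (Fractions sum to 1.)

0.205

Let f_B and f_D be the unknown fractions; fractions sum to 1 so f_B + f_D = 0.439.
Mass balance: Σ fᵢ·δᵢ = δ_bulk ⇒ f_B·(2.1) + f_D·(-11.5) = -31.3 − (-29.033) = -2.267
Substitute f_D = 0.439 − f_B:
f_B·(2.1 − -11.5) = -2.267 − 0.439×(-11.5) = 2.782
f_B = 2.782 / 13.6 = 0.2046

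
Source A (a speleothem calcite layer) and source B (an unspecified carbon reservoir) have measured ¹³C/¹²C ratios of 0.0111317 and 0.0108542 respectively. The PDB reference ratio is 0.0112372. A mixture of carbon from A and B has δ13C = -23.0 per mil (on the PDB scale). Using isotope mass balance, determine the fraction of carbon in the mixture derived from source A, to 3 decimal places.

0.449

δ_A = (0.0111317/0.0112372 − 1)×1000 = (0.990612 − 1)×1000 = -9.388 per mil
δ_B = (0.0108542/0.0112372 − 1)×1000 = (0.965917 − 1)×1000 = -34.083 per mil
f_A = (δ_mix − δ_B)/(δ_A − δ_B) = (-23.0 − (-34.083))/(-9.388 − (-34.083))
f_A = 11.083 / 24.695 = 0.4488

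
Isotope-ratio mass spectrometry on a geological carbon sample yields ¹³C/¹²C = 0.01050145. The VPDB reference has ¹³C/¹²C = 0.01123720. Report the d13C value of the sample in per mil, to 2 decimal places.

-65.47 per mil

d13C = (R_sample / R_standard − 1) × 1000
R_sample / R_standard = 0.01050145 / 0.01123720 = 0.934526
d13C = (0.934526 − 1) × 1000 = -65.474 per mil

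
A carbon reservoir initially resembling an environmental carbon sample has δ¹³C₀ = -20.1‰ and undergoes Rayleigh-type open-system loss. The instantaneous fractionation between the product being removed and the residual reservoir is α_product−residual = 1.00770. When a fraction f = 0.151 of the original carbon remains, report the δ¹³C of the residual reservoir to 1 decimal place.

-34.3‰

Rayleigh residual: δ_res = (δ₀ + 1000)·f^(α−1) − 1000
α − 1 = 0.00770
f^(α−1) = 0.151^(0.00770) = 0.985549
δ_res = (-20.1 + 1000) × 0.985549 − 1000 = 965.739 − 1000 = -34.26‰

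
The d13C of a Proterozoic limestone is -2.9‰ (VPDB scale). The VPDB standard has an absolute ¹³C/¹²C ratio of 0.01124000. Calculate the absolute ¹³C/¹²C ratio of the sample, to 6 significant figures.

0.0112074

R_sample = R_standard × (d13C/1000 + 1)
R_sample = 0.01124000 × (-2.9/1000 + 1) = 0.01124000 × 0.997100
R_sample = 0.0112074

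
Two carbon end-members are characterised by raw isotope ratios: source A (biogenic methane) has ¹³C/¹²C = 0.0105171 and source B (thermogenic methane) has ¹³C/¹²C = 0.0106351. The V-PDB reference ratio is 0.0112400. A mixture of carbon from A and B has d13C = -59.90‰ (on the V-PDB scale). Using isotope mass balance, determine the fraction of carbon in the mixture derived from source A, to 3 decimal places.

0.579

δ_A = (0.0105171/0.0112400 − 1)×1000 = (0.935685 − 1)×1000 = -64.315‰
δ_B = (0.0106351/0.0112400 − 1)×1000 = (0.946183 − 1)×1000 = -53.817‰
f_A = (δ_mix − δ_B)/(δ_A − δ_B) = (-59.90 − (-53.817))/(-64.315 − (-53.817))
f_A = -6.083 / -10.498 = 0.5795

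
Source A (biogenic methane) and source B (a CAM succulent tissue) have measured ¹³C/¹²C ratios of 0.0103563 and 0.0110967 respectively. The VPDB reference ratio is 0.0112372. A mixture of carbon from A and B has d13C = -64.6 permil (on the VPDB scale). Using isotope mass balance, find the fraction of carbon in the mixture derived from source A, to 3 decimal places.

δ_A = (0.0103563/0.0112372 − 1)×1000 = (0.921609 − 1)×1000 = -78.391 permil
δ_B = (0.0110967/0.0112372 − 1)×1000 = (0.987497 − 1)×1000 = -12.503 permil
f_A = (δ_mix − δ_B)/(δ_A − δ_B) = (-64.6 − (-12.503))/(-78.391 − (-12.503))
f_A = -52.097 / -65.888 = 0.7907

0.791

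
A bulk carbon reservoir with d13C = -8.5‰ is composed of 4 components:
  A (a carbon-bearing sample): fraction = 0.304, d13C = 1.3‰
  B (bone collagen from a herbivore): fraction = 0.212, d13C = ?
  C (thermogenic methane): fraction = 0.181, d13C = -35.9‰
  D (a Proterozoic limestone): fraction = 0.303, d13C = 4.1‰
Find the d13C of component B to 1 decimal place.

Isotope mass balance: δ_bulk = Σ fᵢ·δᵢ.
-8.5 = 0.304×(1.3) + 0.212×δ_B + 0.181×(-35.9) + 0.303×(4.1)
0.212·δ_B = -8.5 − (-4.860) = -3.640
δ_B = -3.640 / 0.212 = -17.17‰

-17.2‰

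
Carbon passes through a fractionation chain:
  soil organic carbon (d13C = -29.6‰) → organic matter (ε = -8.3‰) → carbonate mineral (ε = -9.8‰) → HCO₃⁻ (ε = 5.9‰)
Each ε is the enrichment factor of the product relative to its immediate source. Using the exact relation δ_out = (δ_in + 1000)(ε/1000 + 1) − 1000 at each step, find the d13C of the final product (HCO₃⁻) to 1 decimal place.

-41.5‰

step 1: δ = (-29.60 + 1000)·(-8.3/1000 + 1) − 1000 = -37.65‰
step 2: δ = (-37.65 + 1000)·(-9.8/1000 + 1) − 1000 = -47.09‰
step 3: δ = (-47.09 + 1000)·(5.9/1000 + 1) − 1000 = -41.46‰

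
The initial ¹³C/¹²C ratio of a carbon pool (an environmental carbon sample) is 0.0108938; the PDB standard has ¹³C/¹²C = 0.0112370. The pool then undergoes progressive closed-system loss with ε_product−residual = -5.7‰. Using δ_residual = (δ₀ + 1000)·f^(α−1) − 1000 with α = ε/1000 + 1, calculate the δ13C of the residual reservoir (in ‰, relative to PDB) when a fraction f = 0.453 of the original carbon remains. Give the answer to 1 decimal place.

δ₀ = (0.0108938/0.0112370 − 1)×1000 = (0.969458 − 1)×1000 = -30.542‰
α − 1 = ε/1000 = -0.0057
f^(α−1) = 0.453^(-0.0057) = 1.004524
δ_res = (-30.542 + 1000) × 1.004524 − 1000 = 973.844 − 1000 = -26.16‰

-26.2‰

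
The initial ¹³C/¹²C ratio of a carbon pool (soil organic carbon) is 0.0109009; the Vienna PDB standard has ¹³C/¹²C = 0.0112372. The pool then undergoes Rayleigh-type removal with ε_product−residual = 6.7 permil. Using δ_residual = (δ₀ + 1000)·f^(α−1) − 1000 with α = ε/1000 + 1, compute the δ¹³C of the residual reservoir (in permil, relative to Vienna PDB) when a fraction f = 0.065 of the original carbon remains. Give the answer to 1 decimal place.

-47.5 permil

δ₀ = (0.0109009/0.0112372 − 1)×1000 = (0.970073 − 1)×1000 = -29.927 permil
α − 1 = ε/1000 = 0.0067
f^(α−1) = 0.065^(0.0067) = 0.981853
δ_res = (-29.927 + 1000) × 0.981853 − 1000 = 952.469 − 1000 = -47.53 permil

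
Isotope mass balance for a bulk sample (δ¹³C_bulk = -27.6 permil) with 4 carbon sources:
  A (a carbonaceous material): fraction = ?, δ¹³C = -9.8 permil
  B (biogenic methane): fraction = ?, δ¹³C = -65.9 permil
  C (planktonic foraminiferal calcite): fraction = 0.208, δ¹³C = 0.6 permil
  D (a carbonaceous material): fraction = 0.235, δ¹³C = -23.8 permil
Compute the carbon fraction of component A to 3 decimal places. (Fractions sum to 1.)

0.260

Let f_A and f_B be the unknown fractions; fractions sum to 1 so f_A + f_B = 0.557.
Mass balance: Σ fᵢ·δᵢ = δ_bulk ⇒ f_A·(-9.8) + f_B·(-65.9) = -27.6 − (-5.468) = -22.132
Substitute f_B = 0.557 − f_A:
f_A·(-9.8 − -65.9) = -22.132 − 0.557×(-65.9) = 14.575
f_A = 14.575 / 56.1 = 0.2598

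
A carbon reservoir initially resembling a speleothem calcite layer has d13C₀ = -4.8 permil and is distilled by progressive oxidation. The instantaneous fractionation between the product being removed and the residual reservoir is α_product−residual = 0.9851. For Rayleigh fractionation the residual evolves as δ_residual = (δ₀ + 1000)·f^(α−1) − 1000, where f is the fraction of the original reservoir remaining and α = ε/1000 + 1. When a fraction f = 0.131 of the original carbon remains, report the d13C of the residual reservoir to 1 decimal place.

Rayleigh residual: δ_res = (δ₀ + 1000)·f^(α−1) − 1000
α − 1 = -0.01490
f^(α−1) = 0.131^(-0.01490) = 1.030748
δ_res = (-4.8 + 1000) × 1.030748 − 1000 = 1025.801 − 1000 = 25.80 permil

25.8 permil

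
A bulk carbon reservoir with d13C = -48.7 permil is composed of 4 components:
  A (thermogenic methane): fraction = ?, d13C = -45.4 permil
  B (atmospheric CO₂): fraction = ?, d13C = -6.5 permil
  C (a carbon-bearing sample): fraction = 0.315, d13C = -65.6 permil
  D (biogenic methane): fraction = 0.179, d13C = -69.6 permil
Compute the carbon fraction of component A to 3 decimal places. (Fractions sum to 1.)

0.316

Let f_A and f_B be the unknown fractions; fractions sum to 1 so f_A + f_B = 0.506.
Mass balance: Σ fᵢ·δᵢ = δ_bulk ⇒ f_A·(-45.4) + f_B·(-6.5) = -48.7 − (-33.122) = -15.578
Substitute f_B = 0.506 − f_A:
f_A·(-45.4 − -6.5) = -15.578 − 0.506×(-6.5) = -12.289
f_A = -12.289 / -38.9 = 0.3159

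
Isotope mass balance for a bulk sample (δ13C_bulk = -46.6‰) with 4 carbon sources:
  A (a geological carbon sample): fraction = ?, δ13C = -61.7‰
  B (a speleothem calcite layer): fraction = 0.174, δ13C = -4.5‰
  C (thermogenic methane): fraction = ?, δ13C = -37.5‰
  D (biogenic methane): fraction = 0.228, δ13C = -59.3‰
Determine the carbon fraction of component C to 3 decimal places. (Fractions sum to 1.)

0.190

Let f_C and f_A be the unknown fractions; fractions sum to 1 so f_C + f_A = 0.598.
Mass balance: Σ fᵢ·δᵢ = δ_bulk ⇒ f_C·(-37.5) + f_A·(-61.7) = -46.6 − (-14.303) = -32.297
Substitute f_A = 0.598 − f_C:
f_C·(-37.5 − -61.7) = -32.297 − 0.598×(-61.7) = 4.600
f_C = 4.600 / 24.2 = 0.1901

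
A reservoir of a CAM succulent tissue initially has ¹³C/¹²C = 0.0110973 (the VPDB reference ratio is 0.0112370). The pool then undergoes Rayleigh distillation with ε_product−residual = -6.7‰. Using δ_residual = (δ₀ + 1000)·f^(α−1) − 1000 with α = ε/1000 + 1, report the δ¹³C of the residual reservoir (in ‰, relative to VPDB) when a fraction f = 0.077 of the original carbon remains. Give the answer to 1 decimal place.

δ₀ = (0.0110973/0.0112370 − 1)×1000 = (0.987568 − 1)×1000 = -12.432‰
α − 1 = ε/1000 = -0.0067
f^(α−1) = 0.077^(-0.0067) = 1.017327
δ_res = (-12.432 + 1000) × 1.017327 − 1000 = 1004.679 − 1000 = 4.68‰

4.7‰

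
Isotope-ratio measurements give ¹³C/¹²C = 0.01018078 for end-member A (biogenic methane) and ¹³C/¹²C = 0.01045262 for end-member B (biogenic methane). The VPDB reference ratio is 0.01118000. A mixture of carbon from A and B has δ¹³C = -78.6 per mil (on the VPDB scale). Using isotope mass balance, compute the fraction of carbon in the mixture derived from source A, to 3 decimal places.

0.557

δ_A = (0.01018078/0.01118000 − 1)×1000 = (0.910624 − 1)×1000 = -89.376 per mil
δ_B = (0.01045262/0.01118000 − 1)×1000 = (0.934939 − 1)×1000 = -65.061 per mil
f_A = (δ_mix − δ_B)/(δ_A − δ_B) = (-78.6 − (-65.061))/(-89.376 − (-65.061))
f_A = -13.539 / -24.315 = 0.5568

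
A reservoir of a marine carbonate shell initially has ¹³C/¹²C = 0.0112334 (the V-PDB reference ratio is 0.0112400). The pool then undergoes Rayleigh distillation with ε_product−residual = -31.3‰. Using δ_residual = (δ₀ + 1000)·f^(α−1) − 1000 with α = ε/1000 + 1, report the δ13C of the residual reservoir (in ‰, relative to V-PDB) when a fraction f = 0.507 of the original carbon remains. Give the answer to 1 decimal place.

20.9‰

δ₀ = (0.0112334/0.0112400 − 1)×1000 = (0.999413 − 1)×1000 = -0.587‰
α − 1 = ε/1000 = -0.0313
f^(α−1) = 0.507^(-0.0313) = 1.021488
δ_res = (-0.587 + 1000) × 1.021488 − 1000 = 1020.888 − 1000 = 20.89‰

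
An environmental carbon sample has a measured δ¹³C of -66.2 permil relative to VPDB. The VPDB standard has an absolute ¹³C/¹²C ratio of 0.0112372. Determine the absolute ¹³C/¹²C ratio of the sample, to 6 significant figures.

R_sample = R_standard × (δ¹³C/1000 + 1)
R_sample = 0.0112372 × (-66.2/1000 + 1) = 0.0112372 × 0.933800
R_sample = 0.0104933

0.0104933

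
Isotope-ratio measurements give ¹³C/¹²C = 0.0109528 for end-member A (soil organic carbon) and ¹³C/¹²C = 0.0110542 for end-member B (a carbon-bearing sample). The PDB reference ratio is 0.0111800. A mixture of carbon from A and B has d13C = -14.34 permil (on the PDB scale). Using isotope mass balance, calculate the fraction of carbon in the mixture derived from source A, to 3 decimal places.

0.340

δ_A = (0.0109528/0.0111800 − 1)×1000 = (0.979678 − 1)×1000 = -20.322 permil
δ_B = (0.0110542/0.0111800 − 1)×1000 = (0.988748 − 1)×1000 = -11.252 permil
f_A = (δ_mix − δ_B)/(δ_A − δ_B) = (-14.34 − (-11.252))/(-20.322 − (-11.252))
f_A = -3.088 / -9.070 = 0.3404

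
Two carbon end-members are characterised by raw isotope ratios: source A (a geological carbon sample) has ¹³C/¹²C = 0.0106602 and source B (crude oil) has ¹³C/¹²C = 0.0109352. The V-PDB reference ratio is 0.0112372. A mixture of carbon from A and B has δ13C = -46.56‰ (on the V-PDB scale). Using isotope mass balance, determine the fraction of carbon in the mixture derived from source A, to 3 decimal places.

δ_A = (0.0106602/0.0112372 − 1)×1000 = (0.948653 − 1)×1000 = -51.347‰
δ_B = (0.0109352/0.0112372 − 1)×1000 = (0.973125 − 1)×1000 = -26.875‰
f_A = (δ_mix − δ_B)/(δ_A − δ_B) = (-46.56 − (-26.875))/(-51.347 − (-26.875))
f_A = -19.685 / -24.472 = 0.8044

0.804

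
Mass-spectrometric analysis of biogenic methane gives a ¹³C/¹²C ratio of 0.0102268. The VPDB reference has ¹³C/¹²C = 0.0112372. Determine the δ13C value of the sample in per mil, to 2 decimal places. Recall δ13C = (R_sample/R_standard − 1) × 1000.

δ13C = (R_sample / R_standard − 1) × 1000
R_sample / R_standard = 0.0102268 / 0.0112372 = 0.910084
δ13C = (0.910084 − 1) × 1000 = -89.916 per mil

-89.92 per mil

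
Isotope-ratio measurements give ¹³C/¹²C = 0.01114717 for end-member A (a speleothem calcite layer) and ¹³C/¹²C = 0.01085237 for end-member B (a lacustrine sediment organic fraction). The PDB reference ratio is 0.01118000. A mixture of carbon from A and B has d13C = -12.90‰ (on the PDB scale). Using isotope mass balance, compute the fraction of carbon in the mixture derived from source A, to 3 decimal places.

δ_A = (0.01114717/0.01118000 − 1)×1000 = (0.997064 − 1)×1000 = -2.936‰
δ_B = (0.01085237/0.01118000 − 1)×1000 = (0.970695 − 1)×1000 = -29.305‰
f_A = (δ_mix − δ_B)/(δ_A − δ_B) = (-12.90 − (-29.305))/(-2.936 − (-29.305))
f_A = 16.405 / 26.369 = 0.6221

0.622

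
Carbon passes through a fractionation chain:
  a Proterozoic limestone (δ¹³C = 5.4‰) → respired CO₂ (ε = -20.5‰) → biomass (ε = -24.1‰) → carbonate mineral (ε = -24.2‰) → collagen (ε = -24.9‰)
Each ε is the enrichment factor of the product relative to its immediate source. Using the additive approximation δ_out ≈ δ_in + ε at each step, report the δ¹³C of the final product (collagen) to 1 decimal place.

step 1: δ ≈ 5.4 + (-20.5) = -15.1‰
step 2: δ ≈ -15.1 + (-24.1) = -39.2‰
step 3: δ ≈ -39.2 + (-24.2) = -63.4‰
step 4: δ ≈ -63.4 + (-24.9) = -88.3‰

-88.3‰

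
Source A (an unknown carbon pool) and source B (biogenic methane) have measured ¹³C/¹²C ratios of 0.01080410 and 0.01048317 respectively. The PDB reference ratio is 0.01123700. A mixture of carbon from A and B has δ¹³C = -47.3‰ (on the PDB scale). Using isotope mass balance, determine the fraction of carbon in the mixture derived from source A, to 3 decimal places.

0.693

δ_A = (0.01080410/0.01123700 − 1)×1000 = (0.961475 − 1)×1000 = -38.525‰
δ_B = (0.01048317/0.01123700 − 1)×1000 = (0.932915 − 1)×1000 = -67.085‰
f_A = (δ_mix − δ_B)/(δ_A − δ_B) = (-47.3 − (-67.085))/(-38.525 − (-67.085))
f_A = 19.785 / 28.560 = 0.6927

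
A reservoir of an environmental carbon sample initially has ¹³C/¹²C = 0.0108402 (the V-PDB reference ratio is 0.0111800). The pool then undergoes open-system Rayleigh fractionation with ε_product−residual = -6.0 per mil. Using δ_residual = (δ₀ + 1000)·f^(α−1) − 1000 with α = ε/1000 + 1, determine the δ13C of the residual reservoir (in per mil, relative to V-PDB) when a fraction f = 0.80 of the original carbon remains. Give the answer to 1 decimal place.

δ₀ = (0.0108402/0.0111800 − 1)×1000 = (0.969606 − 1)×1000 = -30.394 per mil
α − 1 = ε/1000 = -0.0060
f^(α−1) = 0.80^(-0.0060) = 1.001340
δ_res = (-30.394 + 1000) × 1.001340 − 1000 = 970.905 − 1000 = -29.09 per mil

-29.1 per mil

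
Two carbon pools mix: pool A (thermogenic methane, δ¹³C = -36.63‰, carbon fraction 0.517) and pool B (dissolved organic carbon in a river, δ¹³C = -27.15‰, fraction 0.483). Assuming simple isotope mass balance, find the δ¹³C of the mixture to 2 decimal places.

δ_mix = f_A·δ_A + f_B·δ_B
δ_mix = 0.517 × (-36.63) + 0.483 × (-27.15)
δ_mix = -18.938 + -13.113 = -32.051‰

-32.05‰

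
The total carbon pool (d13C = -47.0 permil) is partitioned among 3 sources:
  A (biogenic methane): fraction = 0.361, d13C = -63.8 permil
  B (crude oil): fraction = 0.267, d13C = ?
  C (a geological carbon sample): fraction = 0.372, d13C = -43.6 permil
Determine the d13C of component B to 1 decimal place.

Isotope mass balance: δ_bulk = Σ fᵢ·δᵢ.
-47.0 = 0.361×(-63.8) + 0.267×δ_B + 0.372×(-43.6)
0.267·δ_B = -47.0 − (-39.251) = -7.749
δ_B = -7.749 / 0.267 = -29.02 permil

-29.0 permil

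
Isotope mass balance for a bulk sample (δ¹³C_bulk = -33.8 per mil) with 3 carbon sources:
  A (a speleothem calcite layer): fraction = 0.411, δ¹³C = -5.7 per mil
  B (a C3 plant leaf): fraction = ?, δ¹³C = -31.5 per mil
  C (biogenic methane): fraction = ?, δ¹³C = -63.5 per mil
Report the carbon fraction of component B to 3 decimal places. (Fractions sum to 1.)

0.186

Let f_B and f_C be the unknown fractions; fractions sum to 1 so f_B + f_C = 0.589.
Mass balance: Σ fᵢ·δᵢ = δ_bulk ⇒ f_B·(-31.5) + f_C·(-63.5) = -33.8 − (-2.343) = -31.457
Substitute f_C = 0.589 − f_B:
f_B·(-31.5 − -63.5) = -31.457 − 0.589×(-63.5) = 5.944
f_B = 5.944 / 32.0 = 0.1858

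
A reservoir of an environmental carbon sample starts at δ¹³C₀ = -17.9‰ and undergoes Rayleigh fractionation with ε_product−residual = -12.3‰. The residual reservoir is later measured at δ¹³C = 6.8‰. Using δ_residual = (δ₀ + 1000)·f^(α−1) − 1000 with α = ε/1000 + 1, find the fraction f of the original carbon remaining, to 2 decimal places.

0.13

α − 1 = ε/1000 = -0.0123
(δ_res + 1000)/(δ₀ + 1000) = (6.8 + 1000)/(-17.9 + 1000) = 1006.8/982.1 = 1.025150
f = 1.025150^(1/-0.0123) = exp(ln(1.025150)/-0.0123) = exp(0.02484/-0.0123)
f = exp(-2.0194) = 0.1327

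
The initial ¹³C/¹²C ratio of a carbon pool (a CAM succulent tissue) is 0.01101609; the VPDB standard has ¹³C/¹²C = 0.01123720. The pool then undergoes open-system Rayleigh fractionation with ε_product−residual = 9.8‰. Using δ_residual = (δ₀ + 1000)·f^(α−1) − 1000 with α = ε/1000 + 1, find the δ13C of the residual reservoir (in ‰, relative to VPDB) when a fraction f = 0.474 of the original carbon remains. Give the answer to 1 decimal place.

-26.8‰

δ₀ = (0.01101609/0.01123720 − 1)×1000 = (0.980323 − 1)×1000 = -19.677‰
α − 1 = ε/1000 = 0.0098
f^(α−1) = 0.474^(0.0098) = 0.992711
δ_res = (-19.677 + 1000) × 0.992711 − 1000 = 973.177 − 1000 = -26.82‰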